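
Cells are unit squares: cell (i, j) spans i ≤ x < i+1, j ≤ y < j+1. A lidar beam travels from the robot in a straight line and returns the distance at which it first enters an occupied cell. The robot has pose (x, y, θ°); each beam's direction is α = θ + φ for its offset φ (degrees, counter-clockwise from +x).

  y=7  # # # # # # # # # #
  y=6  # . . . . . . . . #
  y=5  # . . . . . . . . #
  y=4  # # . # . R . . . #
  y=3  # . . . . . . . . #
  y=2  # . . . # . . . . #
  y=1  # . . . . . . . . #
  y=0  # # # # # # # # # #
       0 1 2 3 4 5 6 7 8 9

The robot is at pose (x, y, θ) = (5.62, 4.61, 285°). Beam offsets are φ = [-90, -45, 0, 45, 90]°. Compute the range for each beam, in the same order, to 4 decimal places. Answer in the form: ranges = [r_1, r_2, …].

ranges = [1.6771, 1.8591, 3.7373, 3.9029, 3.4992]

beam 1: φ=-90°, α=195°
  direction (-0.9659, -0.2588); cell (5,4); t to first gridline: x 0.6419, y 2.3569 (then +1.0353 / +3.8637)
    (4,4) via x @ 0.6419
    (3,4) via x @ 1.6771  # hit
  → r_1 = 1.6771
beam 2: φ=-45°, α=240°
  direction (-0.5000, -0.8660); cell (5,4); t to first gridline: x 1.2400, y 0.7044 (then +2.0000 / +1.1547)
    (5,3) via y @ 0.7044
    (4,3) via x @ 1.2400
    (4,2) via y @ 1.8591  # hit
  → r_2 = 1.8591
beam 3: φ=0°, α=285°
  direction (0.2588, -0.9659); cell (5,4); t to first gridline: x 1.4682, y 0.6315 (then +3.8637 / +1.0353)
    (5,3) via y @ 0.6315
    (6,3) via x @ 1.4682
    (6,2) via y @ 1.6668
    (6,1) via y @ 2.7021
    (6,0) via y @ 3.7373  # hit
  → r_3 = 3.7373
beam 4: φ=45°, α=330°
  direction (0.8660, -0.5000); cell (5,4); t to first gridline: x 0.4388, y 1.2200 (then +1.1547 / +2.0000)
    (6,4) via x @ 0.4388
    (6,3) via y @ 1.2200
    (7,3) via x @ 1.5935
    (8,3) via x @ 2.7482
    (8,2) via y @ 3.2200
    (9,2) via x @ 3.9029  # hit
  → r_4 = 3.9029
beam 5: φ=90°, α=15°
  direction (0.9659, 0.2588); cell (5,4); t to first gridline: x 0.3934, y 1.5068 (then +1.0353 / +3.8637)
    (6,4) via x @ 0.3934
    (7,4) via x @ 1.4287
    (7,5) via y @ 1.5068
    (8,5) via x @ 2.4640
    (9,5) via x @ 3.4992  # hit
  → r_5 = 3.4992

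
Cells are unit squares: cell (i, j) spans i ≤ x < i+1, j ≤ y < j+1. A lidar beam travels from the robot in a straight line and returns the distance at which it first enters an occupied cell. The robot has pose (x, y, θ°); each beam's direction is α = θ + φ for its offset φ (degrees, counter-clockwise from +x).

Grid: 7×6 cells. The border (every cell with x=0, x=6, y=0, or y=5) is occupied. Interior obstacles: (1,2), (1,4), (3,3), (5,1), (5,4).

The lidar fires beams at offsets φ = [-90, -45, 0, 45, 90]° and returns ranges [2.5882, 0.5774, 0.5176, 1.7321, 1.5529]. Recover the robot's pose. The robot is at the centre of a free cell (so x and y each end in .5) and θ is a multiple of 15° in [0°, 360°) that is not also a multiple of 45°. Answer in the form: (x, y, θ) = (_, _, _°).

The pose lattice has 15·16 = 240 candidates. Test each by forward raycasting.
  (3.5, 1.5, 330°): beam 1 = 0.5774 ≠ 2.5882 ✗
  (3.5, 1.5, 285°): beam 1 = 1.9319 ≠ 2.5882 ✗
  (2.5, 3.5, 30°): beam 1 = 2.8868 ≠ 2.5882 ✗
  (1.5, 3.5, 15°): beam 1 = 0.5176 ≠ 2.5882 ✗
  …
  (2.5, 3.5, 15°): r_1=2.5882, r_2=0.5774, r_3=0.5176, r_4=1.7321, r_5=1.5529 — all match ✓
Unique over the lattice → pose = (2.5, 3.5, 15°).

(x, y, θ) = (2.5, 3.5, 15°)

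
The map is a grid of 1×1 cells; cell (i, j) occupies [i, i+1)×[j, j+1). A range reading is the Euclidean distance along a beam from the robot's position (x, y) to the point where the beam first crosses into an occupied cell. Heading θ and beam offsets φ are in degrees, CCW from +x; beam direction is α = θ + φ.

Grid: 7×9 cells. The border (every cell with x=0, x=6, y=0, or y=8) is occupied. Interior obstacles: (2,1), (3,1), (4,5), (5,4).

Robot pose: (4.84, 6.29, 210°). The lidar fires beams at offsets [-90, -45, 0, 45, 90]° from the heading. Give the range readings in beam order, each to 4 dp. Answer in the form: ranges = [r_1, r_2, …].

ranges = [1.9745, 3.9755, 0.5800, 0.3002, 1.4896]

beam 1: φ=-90°, α=120°
  d=(-0.5000,0.8660)  start (4,6)  tX=1.6800 tY=0.8198  stride 1/|dx|=2.0000 1/|dy|=1.1547
    cross y-line → (4,7), t=0.8198
    cross x-line → (3,7), t=1.6800
    cross y-line → (3,8), t=1.9745 (wall)
  → r_1 = 1.9745
beam 2: φ=-45°, α=165°
  d=(-0.9659,0.2588)  start (4,6)  tX=0.8696 tY=2.7432  stride 1/|dx|=1.0353 1/|dy|=3.8637
    cross x-line → (3,6), t=0.8696
    cross x-line → (2,6), t=1.9049
    cross y-line → (2,7), t=2.7432
    cross x-line → (1,7), t=2.9402
    cross x-line → (0,7), t=3.9755 (wall)
  → r_2 = 3.9755
beam 3: φ=0°, α=210°
  d=(-0.8660,-0.5000)  start (4,6)  tX=0.9699 tY=0.5800  stride 1/|dx|=1.1547 1/|dy|=2.0000
    cross y-line → (4,5), t=0.5800 (wall)
  → r_3 = 0.5800
beam 4: φ=45°, α=255°
  d=(-0.2588,-0.9659)  start (4,6)  tX=3.2455 tY=0.3002  stride 1/|dx|=3.8637 1/|dy|=1.0353
    cross y-line → (4,5), t=0.3002 (wall)
  → r_4 = 0.3002
beam 5: φ=90°, α=300°
  d=(0.5000,-0.8660)  start (4,6)  tX=0.3200 tY=0.3349  stride 1/|dx|=2.0000 1/|dy|=1.1547
    cross x-line → (5,6), t=0.3200
    cross y-line → (5,5), t=0.3349
    cross y-line → (5,4), t=1.4896 (wall)
  → r_5 = 1.4896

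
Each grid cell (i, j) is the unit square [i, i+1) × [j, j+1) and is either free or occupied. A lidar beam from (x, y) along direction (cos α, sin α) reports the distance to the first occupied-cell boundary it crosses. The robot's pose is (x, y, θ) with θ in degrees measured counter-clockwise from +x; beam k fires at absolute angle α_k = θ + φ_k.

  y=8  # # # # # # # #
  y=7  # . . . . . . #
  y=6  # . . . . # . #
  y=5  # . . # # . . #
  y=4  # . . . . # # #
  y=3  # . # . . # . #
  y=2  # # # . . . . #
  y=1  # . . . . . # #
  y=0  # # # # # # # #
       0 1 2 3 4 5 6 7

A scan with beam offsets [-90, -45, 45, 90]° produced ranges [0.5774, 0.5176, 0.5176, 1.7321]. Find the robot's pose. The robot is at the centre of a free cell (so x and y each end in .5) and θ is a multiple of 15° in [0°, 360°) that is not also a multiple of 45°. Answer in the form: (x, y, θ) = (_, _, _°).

(x, y, θ) = (4.5, 6.5, 330°)

Enumerate (i+0.5, j+0.5, θ) over the 32 free cells and 16 admissible headings. For each, cast all 4 beams and compare to the given ranges.
  (5.5, 2.5, 255°): beam 1 = 2.5882 ≠ 0.5774 ✗
  (4.5, 1.5, 60°): beam 1 = 1.0000 ≠ 0.5774 ✗
  (6.5, 5.5, 15°): beam 1 = 0.5176 ≠ 0.5774 ✗
  (4.5, 6.5, 240°): beam 1 = 3.0000 ≠ 0.5774 ✗
  (1.5, 6.5, 15°): beam 1 = 2.5882 ≠ 0.5774 ✗
  …
  (4.5, 6.5, 330°): r_1=0.5774, r_2=0.5176, r_3=0.5176, r_4=1.7321 — all match ✓
Only this pose fits every beam.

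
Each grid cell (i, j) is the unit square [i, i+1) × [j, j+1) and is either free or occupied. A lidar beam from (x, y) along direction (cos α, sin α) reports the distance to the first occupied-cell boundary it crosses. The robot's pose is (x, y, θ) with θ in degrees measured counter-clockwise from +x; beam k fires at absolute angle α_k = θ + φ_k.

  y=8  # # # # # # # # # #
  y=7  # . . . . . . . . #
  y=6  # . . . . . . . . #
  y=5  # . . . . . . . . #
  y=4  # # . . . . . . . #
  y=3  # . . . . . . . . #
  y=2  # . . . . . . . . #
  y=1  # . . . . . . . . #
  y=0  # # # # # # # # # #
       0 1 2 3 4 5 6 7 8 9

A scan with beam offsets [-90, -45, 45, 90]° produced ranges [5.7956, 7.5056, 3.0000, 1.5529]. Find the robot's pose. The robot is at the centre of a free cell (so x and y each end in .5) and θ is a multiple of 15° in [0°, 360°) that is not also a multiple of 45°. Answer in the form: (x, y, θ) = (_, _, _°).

(x, y, θ) = (7.5, 6.5, 255°)

Enumerate (i+0.5, j+0.5, θ) over the 55 free cells and 16 admissible headings. For each, cast all 4 beams and compare to the given ranges.
  (3.5, 1.5, 240°): beam 1 = 2.8868 ≠ 5.7956 ✗
  (3.5, 1.5, 210°): beam 1 = 3.0000 ≠ 5.7956 ✗
  (7.5, 4.5, 15°): beam 1 = 3.6235 ≠ 5.7956 ✗
  …
  (7.5, 6.5, 255°): r_1=5.7956, r_2=7.5056, r_3=3.0000, r_4=1.5529 — all match ✓
Only this pose fits every beam.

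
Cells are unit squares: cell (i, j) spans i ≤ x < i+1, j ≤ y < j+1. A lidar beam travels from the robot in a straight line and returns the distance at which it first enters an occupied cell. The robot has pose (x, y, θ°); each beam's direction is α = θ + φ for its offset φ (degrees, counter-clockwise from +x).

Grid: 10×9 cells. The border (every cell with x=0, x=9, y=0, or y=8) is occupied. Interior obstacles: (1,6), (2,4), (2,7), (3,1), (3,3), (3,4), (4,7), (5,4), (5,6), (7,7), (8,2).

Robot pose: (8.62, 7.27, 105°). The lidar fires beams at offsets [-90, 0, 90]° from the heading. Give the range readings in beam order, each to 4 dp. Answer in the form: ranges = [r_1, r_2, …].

beam 1: φ=-90°, α=15°
  dir = (cos 15°, sin 15°) = (0.9659, 0.2588); from cell (8,7)
  next x-line at t=0.3934, next y-line at t=2.8205; Δt_x=1.0353, Δt_y=3.8637
    x: enter (9,7) at t=0.3934 ← occupied
  → r_1 = 0.3934
beam 2: φ=0°, α=105°
  dir = (cos 105°, sin 105°) = (-0.2588, 0.9659); from cell (8,7)
  next x-line at t=2.3955, next y-line at t=0.7558; Δt_x=3.8637, Δt_y=1.0353
    y: enter (8,8) at t=0.7558 ← occupied
  → r_2 = 0.7558
beam 3: φ=90°, α=195°
  dir = (cos 195°, sin 195°) = (-0.9659, -0.2588); from cell (8,7)
  next x-line at t=0.6419, next y-line at t=1.0432; Δt_x=1.0353, Δt_y=3.8637
    x: enter (7,7) at t=0.6419 ← occupied
  → r_3 = 0.6419

ranges = [0.3934, 0.7558, 0.6419]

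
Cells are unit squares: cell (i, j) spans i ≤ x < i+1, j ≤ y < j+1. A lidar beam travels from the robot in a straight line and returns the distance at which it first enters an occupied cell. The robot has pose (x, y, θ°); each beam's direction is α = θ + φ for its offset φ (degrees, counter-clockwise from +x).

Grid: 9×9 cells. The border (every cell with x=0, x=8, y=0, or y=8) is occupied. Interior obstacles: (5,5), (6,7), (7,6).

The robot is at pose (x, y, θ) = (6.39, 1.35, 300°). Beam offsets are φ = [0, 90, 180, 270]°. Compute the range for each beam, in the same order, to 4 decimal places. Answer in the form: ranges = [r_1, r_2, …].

ranges = [0.4041, 1.8591, 7.6788, 0.7000]

beam 1: φ=0°, α=300°
  d=(0.5000,-0.8660)  start (6,1)  tX=1.2200 tY=0.4041  stride 1/|dx|=2.0000 1/|dy|=1.1547
    cross y-line → (6,0), t=0.4041 (wall)
  → r_1 = 0.4041
beam 2: φ=90°, α=30°
  d=(0.8660,0.5000)  start (6,1)  tX=0.7044 tY=1.3000  stride 1/|dx|=1.1547 1/|dy|=2.0000
    cross x-line → (7,1), t=0.7044
    cross y-line → (7,2), t=1.3000
    cross x-line → (8,2), t=1.8591 (wall)
  → r_2 = 1.8591
beam 3: φ=180°, α=120°
  d=(-0.5000,0.8660)  start (6,1)  tX=0.7800 tY=0.7506  stride 1/|dx|=2.0000 1/|dy|=1.1547
    cross y-line → (6,2), t=0.7506
    cross x-line → (5,2), t=0.7800
    cross y-line → (5,3), t=1.9053
    cross x-line → (4,3), t=2.7800
    cross y-line → (4,4), t=3.0600
    cross y-line → (4,5), t=4.2147
    cross x-line → (3,5), t=4.7800
    cross y-line → (3,6), t=5.3694
    cross y-line → (3,7), t=6.5241
    cross x-line → (2,7), t=6.7800
    cross y-line → (2,8), t=7.6788 (wall)
  → r_3 = 7.6788
beam 4: φ=270°, α=210°
  d=(-0.8660,-0.5000)  start (6,1)  tX=0.4503 tY=0.7000  stride 1/|dx|=1.1547 1/|dy|=2.0000
    cross x-line → (5,1), t=0.4503
    cross y-line → (5,0), t=0.7000 (wall)
  → r_4 = 0.7000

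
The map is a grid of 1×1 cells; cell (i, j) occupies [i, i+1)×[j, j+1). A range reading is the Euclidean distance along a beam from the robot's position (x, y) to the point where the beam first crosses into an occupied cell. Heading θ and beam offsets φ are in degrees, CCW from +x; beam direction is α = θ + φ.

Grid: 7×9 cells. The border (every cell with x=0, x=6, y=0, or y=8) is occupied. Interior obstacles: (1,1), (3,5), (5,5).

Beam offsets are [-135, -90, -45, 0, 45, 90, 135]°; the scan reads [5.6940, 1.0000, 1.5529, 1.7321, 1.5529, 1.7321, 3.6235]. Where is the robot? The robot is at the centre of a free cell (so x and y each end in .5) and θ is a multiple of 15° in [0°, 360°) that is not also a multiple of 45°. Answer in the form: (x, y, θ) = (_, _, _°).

Candidates: 32 free-cell centres × 16 headings = 512 poses. Raycast each; keep the one whose scan matches to 4 dp.
  (2.5, 1.5, 165°): beam 1 = 4.0415 ≠ 5.6940 ✗
  (2.5, 7.5, 150°): beam 1 = 1.9319 ≠ 5.6940 ✗
  (1.5, 4.5, 285°): beam 1 = 0.5774 ≠ 5.6940 ✗
  (1.5, 4.5, 105°): beam 1 = 5.1962 ≠ 5.6940 ✗
  …
  (4.5, 6.5, 30°): r_1=5.6940, r_2=1.0000, r_3=1.5529, r_4=1.7321, r_5=1.5529, r_6=1.7321, r_7=3.6235 — all match ✓
No second candidate reproduces the full scan.

(x, y, θ) = (4.5, 6.5, 30°)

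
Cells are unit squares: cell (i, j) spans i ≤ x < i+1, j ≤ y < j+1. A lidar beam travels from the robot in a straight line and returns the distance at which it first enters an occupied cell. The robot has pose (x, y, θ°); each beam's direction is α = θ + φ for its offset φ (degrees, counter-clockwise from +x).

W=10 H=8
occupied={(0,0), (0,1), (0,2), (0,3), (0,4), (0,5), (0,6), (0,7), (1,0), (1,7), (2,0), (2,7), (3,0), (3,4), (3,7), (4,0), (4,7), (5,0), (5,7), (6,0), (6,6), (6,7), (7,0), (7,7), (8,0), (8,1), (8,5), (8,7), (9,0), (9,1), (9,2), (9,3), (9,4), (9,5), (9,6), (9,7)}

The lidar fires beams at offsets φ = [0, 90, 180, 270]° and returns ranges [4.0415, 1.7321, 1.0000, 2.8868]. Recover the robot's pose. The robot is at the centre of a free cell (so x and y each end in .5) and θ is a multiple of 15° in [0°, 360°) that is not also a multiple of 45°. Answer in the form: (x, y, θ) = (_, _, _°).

The pose lattice has 44·16 = 704 candidates. Test each by forward raycasting.
  (7.5, 3.5, 30°): beam 1 = 1.7321 ≠ 4.0415 ✗
  (4.5, 6.5, 255°): beam 1 = 1.9319 ≠ 4.0415 ✗
  (4.5, 1.5, 285°): beam 1 = 0.5176 ≠ 4.0415 ✗
  (5.5, 6.5, 330°): beam 1 = 0.5774 ≠ 4.0415 ✗
  …
  (7.5, 2.5, 150°): r_1=4.0415, r_2=1.7321, r_3=1.0000, r_4=2.8868 — all match ✓
Unique over the lattice → pose = (7.5, 2.5, 150°).

(x, y, θ) = (7.5, 2.5, 150°)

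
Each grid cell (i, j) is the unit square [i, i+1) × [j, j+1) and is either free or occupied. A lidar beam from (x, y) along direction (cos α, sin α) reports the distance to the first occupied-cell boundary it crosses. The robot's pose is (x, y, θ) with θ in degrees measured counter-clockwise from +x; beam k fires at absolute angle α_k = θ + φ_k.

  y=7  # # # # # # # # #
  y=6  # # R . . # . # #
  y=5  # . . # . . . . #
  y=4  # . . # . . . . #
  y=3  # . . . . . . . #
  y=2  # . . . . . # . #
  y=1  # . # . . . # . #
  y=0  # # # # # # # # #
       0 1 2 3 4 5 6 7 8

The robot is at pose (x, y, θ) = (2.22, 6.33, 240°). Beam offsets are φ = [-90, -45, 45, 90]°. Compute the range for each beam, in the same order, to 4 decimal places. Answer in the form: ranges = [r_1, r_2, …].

beam 1: φ=-90°, α=150°
  cosα=-0.8660 sinα=0.5000 | (2,6) | tMaxX 0.2540 tMaxY 1.3400 | tΔX 1.1547 tΔY 2.0000
    t=0.2540 [x] (1,6) — stop
  → r_1 = 0.2540
beam 2: φ=-45°, α=195°
  cosα=-0.9659 sinα=-0.2588 | (2,6) | tMaxX 0.2278 tMaxY 1.2750 | tΔX 1.0353 tΔY 3.8637
    t=0.2278 [x] (1,6) — stop
  → r_2 = 0.2278
beam 3: φ=45°, α=285°
  cosα=0.2588 sinα=-0.9659 | (2,6) | tMaxX 3.0137 tMaxY 0.3416 | tΔX 3.8637 tΔY 1.0353
    t=0.3416 [y] (2,5)
    t=1.3769 [y] (2,4)
    t=2.4122 [y] (2,3)
    t=3.0137 [x] (3,3)
    t=3.4475 [y] (3,2)
    t=4.4827 [y] (3,1)
    t=5.5180 [y] (3,0) — stop
  → r_3 = 5.5180
beam 4: φ=90°, α=330°
  cosα=0.8660 sinα=-0.5000 | (2,6) | tMaxX 0.9007 tMaxY 0.6600 | tΔX 1.1547 tΔY 2.0000
    t=0.6600 [y] (2,5)
    t=0.9007 [x] (3,5) — stop
  → r_4 = 0.9007

ranges = [0.2540, 0.2278, 5.5180, 0.9007]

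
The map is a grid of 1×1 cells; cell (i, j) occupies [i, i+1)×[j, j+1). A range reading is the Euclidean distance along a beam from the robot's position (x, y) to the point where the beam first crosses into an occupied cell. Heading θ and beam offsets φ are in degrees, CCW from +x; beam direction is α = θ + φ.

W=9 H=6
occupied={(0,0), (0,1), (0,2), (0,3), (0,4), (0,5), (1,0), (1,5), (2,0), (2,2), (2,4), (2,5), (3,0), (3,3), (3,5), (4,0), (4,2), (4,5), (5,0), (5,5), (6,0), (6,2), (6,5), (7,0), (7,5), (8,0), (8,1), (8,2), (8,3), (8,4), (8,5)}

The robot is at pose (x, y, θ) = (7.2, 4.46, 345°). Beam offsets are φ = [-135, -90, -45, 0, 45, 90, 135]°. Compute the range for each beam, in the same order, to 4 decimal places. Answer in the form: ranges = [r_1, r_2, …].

beam 1: φ=-135°, α=210°
  direction (-0.8660, -0.5000); cell (7,4); t to first gridline: x 0.2309, y 0.9200 (then +1.1547 / +2.0000)
    (6,4) via x @ 0.2309
    (6,3) via y @ 0.9200
    (5,3) via x @ 1.3856
    (4,3) via x @ 2.5403
    (4,2) via y @ 2.9200  # hit
  → r_1 = 2.9200
beam 2: φ=-90°, α=255°
  direction (-0.2588, -0.9659); cell (7,4); t to first gridline: x 0.7727, y 0.4762 (then +3.8637 / +1.0353)
    (7,3) via y @ 0.4762
    (6,3) via x @ 0.7727
    (6,2) via y @ 1.5115  # hit
  → r_2 = 1.5115
beam 3: φ=-45°, α=300°
  direction (0.5000, -0.8660); cell (7,4); t to first gridline: x 1.6000, y 0.5312 (then +2.0000 / +1.1547)
    (7,3) via y @ 0.5312
    (8,3) via x @ 1.6000  # hit
  → r_3 = 1.6000
beam 4: φ=0°, α=345°
  direction (0.9659, -0.2588); cell (7,4); t to first gridline: x 0.8282, y 1.7773 (then +1.0353 / +3.8637)
    (8,4) via x @ 0.8282  # hit
  → r_4 = 0.8282
beam 5: φ=45°, α=30°
  direction (0.8660, 0.5000); cell (7,4); t to first gridline: x 0.9238, y 1.0800 (then +1.1547 / +2.0000)
    (8,4) via x @ 0.9238  # hit
  → r_5 = 0.9238
beam 6: φ=90°, α=75°
  direction (0.2588, 0.9659); cell (7,4); t to first gridline: x 3.0910, y 0.5590 (then +3.8637 / +1.0353)
    (7,5) via y @ 0.5590  # hit
  → r_6 = 0.5590
beam 7: φ=135°, α=120°
  direction (-0.5000, 0.8660); cell (7,4); t to first gridline: x 0.4000, y 0.6235 (then +2.0000 / +1.1547)
    (6,4) via x @ 0.4000
    (6,5) via y @ 0.6235  # hit
  → r_7 = 0.6235

ranges = [2.9200, 1.5115, 1.6000, 0.8282, 0.9238, 0.5590, 0.6235]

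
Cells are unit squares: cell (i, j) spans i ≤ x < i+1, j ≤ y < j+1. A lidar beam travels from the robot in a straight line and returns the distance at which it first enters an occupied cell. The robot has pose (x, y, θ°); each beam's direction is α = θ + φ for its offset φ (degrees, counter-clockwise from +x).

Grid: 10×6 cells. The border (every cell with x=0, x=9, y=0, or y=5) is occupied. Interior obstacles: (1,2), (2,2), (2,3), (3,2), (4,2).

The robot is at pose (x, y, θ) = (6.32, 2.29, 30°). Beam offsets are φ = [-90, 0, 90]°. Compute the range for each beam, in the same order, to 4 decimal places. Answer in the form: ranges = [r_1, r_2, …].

ranges = [1.4896, 3.0946, 3.1292]

beam 1: φ=-90°, α=300°
  dir = (cos 300°, sin 300°) = (0.5000, -0.8660); from cell (6,2)
  next x-line at t=1.3600, next y-line at t=0.3349; Δt_x=2.0000, Δt_y=1.1547
    y: enter (6,1) at t=0.3349
    x: enter (7,1) at t=1.3600
    y: enter (7,0) at t=1.4896 ← occupied
  → r_1 = 1.4896
beam 2: φ=0°, α=30°
  dir = (cos 30°, sin 30°) = (0.8660, 0.5000); from cell (6,2)
  next x-line at t=0.7852, next y-line at t=1.4200; Δt_x=1.1547, Δt_y=2.0000
    x: enter (7,2) at t=0.7852
    y: enter (7,3) at t=1.4200
    x: enter (8,3) at t=1.9399
    x: enter (9,3) at t=3.0946 ← occupied
  → r_2 = 3.0946
beam 3: φ=90°, α=120°
  dir = (cos 120°, sin 120°) = (-0.5000, 0.8660); from cell (6,2)
  next x-line at t=0.6400, next y-line at t=0.8198; Δt_x=2.0000, Δt_y=1.1547
    x: enter (5,2) at t=0.6400
    y: enter (5,3) at t=0.8198
    y: enter (5,4) at t=1.9745
    x: enter (4,4) at t=2.6400
    y: enter (4,5) at t=3.1292 ← occupied
  → r_3 = 3.1292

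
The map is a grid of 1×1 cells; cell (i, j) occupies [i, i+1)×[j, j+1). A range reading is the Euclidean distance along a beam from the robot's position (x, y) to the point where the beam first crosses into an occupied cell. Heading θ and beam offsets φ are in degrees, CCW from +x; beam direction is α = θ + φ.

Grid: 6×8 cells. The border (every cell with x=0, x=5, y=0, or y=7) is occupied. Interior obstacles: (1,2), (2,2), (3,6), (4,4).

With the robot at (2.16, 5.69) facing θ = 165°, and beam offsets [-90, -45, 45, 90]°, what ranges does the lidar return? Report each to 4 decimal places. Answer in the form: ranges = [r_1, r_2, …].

beam 1: φ=-90°, α=75°
  dir = (cos 75°, sin 75°) = (0.2588, 0.9659); from cell (2,5)
  next x-line at t=3.2455, next y-line at t=0.3209; Δt_x=3.8637, Δt_y=1.0353
    y: enter (2,6) at t=0.3209
    y: enter (2,7) at t=1.3562 ← occupied
  → r_1 = 1.3562
beam 2: φ=-45°, α=120°
  dir = (cos 120°, sin 120°) = (-0.5000, 0.8660); from cell (2,5)
  next x-line at t=0.3200, next y-line at t=0.3580; Δt_x=2.0000, Δt_y=1.1547
    x: enter (1,5) at t=0.3200
    y: enter (1,6) at t=0.3580
    y: enter (1,7) at t=1.5127 ← occupied
  → r_2 = 1.5127
beam 3: φ=45°, α=210°
  dir = (cos 210°, sin 210°) = (-0.8660, -0.5000); from cell (2,5)
  next x-line at t=0.1848, next y-line at t=1.3800; Δt_x=1.1547, Δt_y=2.0000
    x: enter (1,5) at t=0.1848
    x: enter (0,5) at t=1.3395 ← occupied
  → r_3 = 1.3395
beam 4: φ=90°, α=255°
  dir = (cos 255°, sin 255°) = (-0.2588, -0.9659); from cell (2,5)
  next x-line at t=0.6182, next y-line at t=0.7143; Δt_x=3.8637, Δt_y=1.0353
    x: enter (1,5) at t=0.6182
    y: enter (1,4) at t=0.7143
    y: enter (1,3) at t=1.7496
    y: enter (1,2) at t=2.7849 ← occupied
  → r_4 = 2.7849

ranges = [1.3562, 1.5127, 1.3395, 2.7849]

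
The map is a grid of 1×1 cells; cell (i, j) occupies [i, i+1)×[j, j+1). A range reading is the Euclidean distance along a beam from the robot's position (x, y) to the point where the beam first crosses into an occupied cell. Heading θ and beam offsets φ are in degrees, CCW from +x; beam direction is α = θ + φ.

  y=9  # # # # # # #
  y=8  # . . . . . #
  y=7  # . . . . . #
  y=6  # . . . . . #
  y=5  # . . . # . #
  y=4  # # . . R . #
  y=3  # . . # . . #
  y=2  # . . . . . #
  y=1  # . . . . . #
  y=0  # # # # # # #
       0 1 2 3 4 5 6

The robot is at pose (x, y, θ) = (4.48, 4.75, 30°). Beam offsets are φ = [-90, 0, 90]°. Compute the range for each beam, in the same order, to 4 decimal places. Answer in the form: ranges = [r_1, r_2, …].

ranges = [3.0400, 0.5000, 0.2887]

beam 1: φ=-90°, α=300°
  d=(0.5000,-0.8660)  start (4,4)  tX=1.0400 tY=0.8660  stride 1/|dx|=2.0000 1/|dy|=1.1547
    cross y-line → (4,3), t=0.8660
    cross x-line → (5,3), t=1.0400
    cross y-line → (5,2), t=2.0207
    cross x-line → (6,2), t=3.0400 (wall)
  → r_1 = 3.0400
beam 2: φ=0°, α=30°
  d=(0.8660,0.5000)  start (4,4)  tX=0.6004 tY=0.5000  stride 1/|dx|=1.1547 1/|dy|=2.0000
    cross y-line → (4,5), t=0.5000 (wall)
  → r_2 = 0.5000
beam 3: φ=90°, α=120°
  d=(-0.5000,0.8660)  start (4,4)  tX=0.9600 tY=0.2887  stride 1/|dx|=2.0000 1/|dy|=1.1547
    cross y-line → (4,5), t=0.2887 (wall)
  → r_3 = 0.2887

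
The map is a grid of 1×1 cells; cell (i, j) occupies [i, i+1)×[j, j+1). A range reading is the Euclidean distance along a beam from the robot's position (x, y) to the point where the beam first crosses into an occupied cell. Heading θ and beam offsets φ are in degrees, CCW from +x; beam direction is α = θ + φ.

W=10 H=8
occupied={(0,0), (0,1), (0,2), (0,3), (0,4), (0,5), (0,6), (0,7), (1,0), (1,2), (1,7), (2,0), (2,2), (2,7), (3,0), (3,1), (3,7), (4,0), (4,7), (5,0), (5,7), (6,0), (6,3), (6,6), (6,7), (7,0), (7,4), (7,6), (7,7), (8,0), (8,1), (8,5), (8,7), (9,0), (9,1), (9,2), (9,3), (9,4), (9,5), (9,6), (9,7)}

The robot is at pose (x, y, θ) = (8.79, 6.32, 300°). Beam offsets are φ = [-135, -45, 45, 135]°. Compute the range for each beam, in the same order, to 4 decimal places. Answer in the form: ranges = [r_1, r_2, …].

beam 1: φ=-135°, α=165°
  d=(-0.9659,0.2588)  start (8,6)  tX=0.8179 tY=2.6273  stride 1/|dx|=1.0353 1/|dy|=3.8637
    cross x-line → (7,6), t=0.8179 (wall)
  → r_1 = 0.8179
beam 2: φ=-45°, α=255°
  d=(-0.2588,-0.9659)  start (8,6)  tX=3.0523 tY=0.3313  stride 1/|dx|=3.8637 1/|dy|=1.0353
    cross y-line → (8,5), t=0.3313 (wall)
  → r_2 = 0.3313
beam 3: φ=45°, α=345°
  d=(0.9659,-0.2588)  start (8,6)  tX=0.2174 tY=1.2364  stride 1/|dx|=1.0353 1/|dy|=3.8637
    cross x-line → (9,6), t=0.2174 (wall)
  → r_3 = 0.2174
beam 4: φ=135°, α=75°
  d=(0.2588,0.9659)  start (8,6)  tX=0.8114 tY=0.7040  stride 1/|dx|=3.8637 1/|dy|=1.0353
    cross y-line → (8,7), t=0.7040 (wall)
  → r_4 = 0.7040

ranges = [0.8179, 0.3313, 0.2174, 0.7040]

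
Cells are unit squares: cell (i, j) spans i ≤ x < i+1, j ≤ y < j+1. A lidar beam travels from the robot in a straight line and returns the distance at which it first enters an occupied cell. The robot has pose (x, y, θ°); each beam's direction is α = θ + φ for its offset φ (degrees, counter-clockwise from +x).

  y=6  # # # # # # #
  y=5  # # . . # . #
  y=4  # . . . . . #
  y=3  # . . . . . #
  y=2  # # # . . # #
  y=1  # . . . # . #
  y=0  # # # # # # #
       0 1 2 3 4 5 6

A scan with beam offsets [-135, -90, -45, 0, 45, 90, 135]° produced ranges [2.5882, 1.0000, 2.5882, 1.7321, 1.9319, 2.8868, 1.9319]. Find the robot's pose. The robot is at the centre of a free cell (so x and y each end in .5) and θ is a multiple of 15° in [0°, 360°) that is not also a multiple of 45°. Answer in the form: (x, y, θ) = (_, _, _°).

(x, y, θ) = (3.5, 3.5, 300°)

The pose lattice has 19·16 = 304 candidates. Test each by forward raycasting.
  (3.5, 3.5, 195°): beam 1 = 1.7321 ≠ 2.5882 ✗
  (4.5, 4.5, 255°): beam 1 = 0.5774 ≠ 2.5882 ✗
  (5.5, 1.5, 30°): beam 1 = 0.5176 ≠ 2.5882 ✗
  (3.5, 1.5, 240°): beam 1 = 4.6587 ≠ 2.5882 ✗
  (5.5, 1.5, 240°): beam 1 = 0.5176 ≠ 2.5882 ✗
  …
  (3.5, 3.5, 300°): r_1=2.5882, r_2=1.0000, r_3=2.5882, r_4=1.7321, r_5=1.9319, r_6=2.8868, r_7=1.9319 — all match ✓
Unique over the lattice → pose = (3.5, 3.5, 300°).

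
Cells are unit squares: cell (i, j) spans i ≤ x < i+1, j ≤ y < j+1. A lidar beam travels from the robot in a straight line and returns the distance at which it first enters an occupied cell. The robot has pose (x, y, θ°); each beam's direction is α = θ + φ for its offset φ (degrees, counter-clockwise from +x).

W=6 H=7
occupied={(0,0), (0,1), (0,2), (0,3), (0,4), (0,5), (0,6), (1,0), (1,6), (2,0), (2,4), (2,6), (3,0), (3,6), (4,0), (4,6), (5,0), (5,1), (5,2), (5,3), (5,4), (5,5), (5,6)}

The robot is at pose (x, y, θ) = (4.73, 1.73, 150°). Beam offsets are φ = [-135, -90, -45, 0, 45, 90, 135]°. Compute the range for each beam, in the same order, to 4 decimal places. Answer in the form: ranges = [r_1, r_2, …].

beam 1: φ=-135°, α=15°
  direction (0.9659, 0.2588); cell (4,1); t to first gridline: x 0.2795, y 1.0432 (then +1.0353 / +3.8637)
    (5,1) via x @ 0.2795  # hit
  → r_1 = 0.2795
beam 2: φ=-90°, α=60°
  direction (0.5000, 0.8660); cell (4,1); t to first gridline: x 0.5400, y 0.3118 (then +2.0000 / +1.1547)
    (4,2) via y @ 0.3118
    (5,2) via x @ 0.5400  # hit
  → r_2 = 0.5400
beam 3: φ=-45°, α=105°
  direction (-0.2588, 0.9659); cell (4,1); t to first gridline: x 2.8205, y 0.2795 (then +3.8637 / +1.0353)
    (4,2) via y @ 0.2795
    (4,3) via y @ 1.3148
    (4,4) via y @ 2.3501
    (3,4) via x @ 2.8205
    (3,5) via y @ 3.3854
    (3,6) via y @ 4.4206  # hit
  → r_3 = 4.4206
beam 4: φ=0°, α=150°
  direction (-0.8660, 0.5000); cell (4,1); t to first gridline: x 0.8429, y 0.5400 (then +1.1547 / +2.0000)
    (4,2) via y @ 0.5400
    (3,2) via x @ 0.8429
    (2,2) via x @ 1.9976
    (2,3) via y @ 2.5400
    (1,3) via x @ 3.1523
    (0,3) via x @ 4.3070  # hit
  → r_4 = 4.3070
beam 5: φ=45°, α=195°
  direction (-0.9659, -0.2588); cell (4,1); t to first gridline: x 0.7558, y 2.8205 (then +1.0353 / +3.8637)
    (3,1) via x @ 0.7558
    (2,1) via x @ 1.7910
    (2,0) via y @ 2.8205  # hit
  → r_5 = 2.8205
beam 6: φ=90°, α=240°
  direction (-0.5000, -0.8660); cell (4,1); t to first gridline: x 1.4600, y 0.8429 (then +2.0000 / +1.1547)
    (4,0) via y @ 0.8429  # hit
  → r_6 = 0.8429
beam 7: φ=135°, α=285°
  direction (0.2588, -0.9659); cell (4,1); t to first gridline: x 1.0432, y 0.7558 (then +3.8637 / +1.0353)
    (4,0) via y @ 0.7558  # hit
  → r_7 = 0.7558

ranges = [0.2795, 0.5400, 4.4206, 4.3070, 2.8205, 0.8429, 0.7558]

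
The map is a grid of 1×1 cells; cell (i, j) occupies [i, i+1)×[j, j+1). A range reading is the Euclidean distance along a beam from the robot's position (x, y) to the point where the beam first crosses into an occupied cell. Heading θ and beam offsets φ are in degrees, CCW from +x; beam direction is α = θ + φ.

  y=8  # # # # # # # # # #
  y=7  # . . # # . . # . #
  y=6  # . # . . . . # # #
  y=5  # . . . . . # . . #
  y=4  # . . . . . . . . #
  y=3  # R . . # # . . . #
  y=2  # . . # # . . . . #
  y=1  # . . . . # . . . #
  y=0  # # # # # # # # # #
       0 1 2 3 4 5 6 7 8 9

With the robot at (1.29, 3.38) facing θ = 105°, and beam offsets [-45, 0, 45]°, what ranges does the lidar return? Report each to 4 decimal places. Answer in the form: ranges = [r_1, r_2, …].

ranges = [3.0253, 1.1205, 0.3349]

beam 1: φ=-45°, α=60°
  direction (0.5000, 0.8660); cell (1,3); t to first gridline: x 1.4200, y 0.7159 (then +2.0000 / +1.1547)
    (1,4) via y @ 0.7159
    (2,4) via x @ 1.4200
    (2,5) via y @ 1.8706
    (2,6) via y @ 3.0253  # hit
  → r_1 = 3.0253
beam 2: φ=0°, α=105°
  direction (-0.2588, 0.9659); cell (1,3); t to first gridline: x 1.1205, y 0.6419 (then +3.8637 / +1.0353)
    (1,4) via y @ 0.6419
    (0,4) via x @ 1.1205  # hit
  → r_2 = 1.1205
beam 3: φ=45°, α=150°
  direction (-0.8660, 0.5000); cell (1,3); t to first gridline: x 0.3349, y 1.2400 (then +1.1547 / +2.0000)
    (0,3) via x @ 0.3349  # hit
  → r_3 = 0.3349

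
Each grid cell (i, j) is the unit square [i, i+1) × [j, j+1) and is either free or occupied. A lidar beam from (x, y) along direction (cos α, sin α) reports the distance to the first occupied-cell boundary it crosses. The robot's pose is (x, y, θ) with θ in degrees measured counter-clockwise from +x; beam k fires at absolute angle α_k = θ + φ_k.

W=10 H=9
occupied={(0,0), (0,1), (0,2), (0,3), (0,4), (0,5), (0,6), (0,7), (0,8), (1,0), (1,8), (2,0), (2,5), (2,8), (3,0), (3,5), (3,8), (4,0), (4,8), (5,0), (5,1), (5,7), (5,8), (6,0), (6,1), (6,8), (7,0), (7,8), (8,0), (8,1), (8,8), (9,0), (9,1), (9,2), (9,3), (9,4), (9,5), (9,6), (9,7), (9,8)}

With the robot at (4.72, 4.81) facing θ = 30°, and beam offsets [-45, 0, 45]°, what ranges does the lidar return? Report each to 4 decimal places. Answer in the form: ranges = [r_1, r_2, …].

ranges = [4.4310, 4.9421, 2.2673]

beam 1: φ=-45°, α=345°
  direction (0.9659, -0.2588); cell (4,4); t to first gridline: x 0.2899, y 3.1296 (then +1.0353 / +3.8637)
    (5,4) via x @ 0.2899
    (6,4) via x @ 1.3252
    (7,4) via x @ 2.3604
    (7,3) via y @ 3.1296
    (8,3) via x @ 3.3957
    (9,3) via x @ 4.4310  # hit
  → r_1 = 4.4310
beam 2: φ=0°, α=30°
  direction (0.8660, 0.5000); cell (4,4); t to first gridline: x 0.3233, y 0.3800 (then +1.1547 / +2.0000)
    (5,4) via x @ 0.3233
    (5,5) via y @ 0.3800
    (6,5) via x @ 1.4780
    (6,6) via y @ 2.3800
    (7,6) via x @ 2.6327
    (8,6) via x @ 3.7874
    (8,7) via y @ 4.3800
    (9,7) via x @ 4.9421  # hit
  → r_2 = 4.9421
beam 3: φ=45°, α=75°
  direction (0.2588, 0.9659); cell (4,4); t to first gridline: x 1.0818, y 0.1967 (then +3.8637 / +1.0353)
    (4,5) via y @ 0.1967
    (5,5) via x @ 1.0818
    (5,6) via y @ 1.2320
    (5,7) via y @ 2.2673  # hit
  → r_3 = 2.2673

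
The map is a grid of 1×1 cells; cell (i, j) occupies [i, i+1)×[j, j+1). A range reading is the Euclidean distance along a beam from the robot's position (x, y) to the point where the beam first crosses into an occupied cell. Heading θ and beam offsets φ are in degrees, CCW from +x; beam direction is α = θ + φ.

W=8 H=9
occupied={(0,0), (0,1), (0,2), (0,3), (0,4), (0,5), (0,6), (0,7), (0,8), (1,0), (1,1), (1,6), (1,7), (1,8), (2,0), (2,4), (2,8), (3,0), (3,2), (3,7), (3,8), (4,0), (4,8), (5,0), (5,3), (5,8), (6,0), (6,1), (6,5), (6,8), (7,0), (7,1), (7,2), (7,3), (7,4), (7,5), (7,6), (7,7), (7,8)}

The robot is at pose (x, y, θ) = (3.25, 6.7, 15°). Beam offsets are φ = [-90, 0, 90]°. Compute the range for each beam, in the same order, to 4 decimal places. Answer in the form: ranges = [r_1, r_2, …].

beam 1: φ=-90°, α=285°
  direction (0.2588, -0.9659); cell (3,6); t to first gridline: x 2.8978, y 0.7247 (then +3.8637 / +1.0353)
    (3,5) via y @ 0.7247
    (3,4) via y @ 1.7600
    (3,3) via y @ 2.7952
    (4,3) via x @ 2.8978
    (4,2) via y @ 3.8305
    (4,1) via y @ 4.8658
    (4,0) via y @ 5.9011  # hit
  → r_1 = 5.9011
beam 2: φ=0°, α=15°
  direction (0.9659, 0.2588); cell (3,6); t to first gridline: x 0.7765, y 1.1591 (then +1.0353 / +3.8637)
    (4,6) via x @ 0.7765
    (4,7) via y @ 1.1591
    (5,7) via x @ 1.8117
    (6,7) via x @ 2.8470
    (7,7) via x @ 3.8823  # hit
  → r_2 = 3.8823
beam 3: φ=90°, α=105°
  direction (-0.2588, 0.9659); cell (3,6); t to first gridline: x 0.9659, y 0.3106 (then +3.8637 / +1.0353)
    (3,7) via y @ 0.3106  # hit
  → r_3 = 0.3106

ranges = [5.9011, 3.8823, 0.3106]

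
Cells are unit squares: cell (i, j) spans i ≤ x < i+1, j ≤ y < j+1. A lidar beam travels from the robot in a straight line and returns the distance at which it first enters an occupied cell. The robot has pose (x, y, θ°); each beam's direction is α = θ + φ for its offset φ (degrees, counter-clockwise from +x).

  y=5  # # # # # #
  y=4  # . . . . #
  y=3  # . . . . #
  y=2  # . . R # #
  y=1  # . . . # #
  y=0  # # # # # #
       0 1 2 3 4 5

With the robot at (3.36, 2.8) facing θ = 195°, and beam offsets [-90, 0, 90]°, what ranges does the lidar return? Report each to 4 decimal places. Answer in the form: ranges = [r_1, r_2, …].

ranges = [2.2776, 2.4433, 1.8635]

beam 1: φ=-90°, α=105°
  cosα=-0.2588 sinα=0.9659 | (3,2) | tMaxX 1.3909 tMaxY 0.2071 | tΔX 3.8637 tΔY 1.0353
    t=0.2071 [y] (3,3)
    t=1.2423 [y] (3,4)
    t=1.3909 [x] (2,4)
    t=2.2776 [y] (2,5) — stop
  → r_1 = 2.2776
beam 2: φ=0°, α=195°
  cosα=-0.9659 sinα=-0.2588 | (3,2) | tMaxX 0.3727 tMaxY 3.0910 | tΔX 1.0353 tΔY 3.8637
    t=0.3727 [x] (2,2)
    t=1.4080 [x] (1,2)
    t=2.4433 [x] (0,2) — stop
  → r_2 = 2.4433
beam 3: φ=90°, α=285°
  cosα=0.2588 sinα=-0.9659 | (3,2) | tMaxX 2.4728 tMaxY 0.8282 | tΔX 3.8637 tΔY 1.0353
    t=0.8282 [y] (3,1)
    t=1.8635 [y] (3,0) — stop
  → r_3 = 1.8635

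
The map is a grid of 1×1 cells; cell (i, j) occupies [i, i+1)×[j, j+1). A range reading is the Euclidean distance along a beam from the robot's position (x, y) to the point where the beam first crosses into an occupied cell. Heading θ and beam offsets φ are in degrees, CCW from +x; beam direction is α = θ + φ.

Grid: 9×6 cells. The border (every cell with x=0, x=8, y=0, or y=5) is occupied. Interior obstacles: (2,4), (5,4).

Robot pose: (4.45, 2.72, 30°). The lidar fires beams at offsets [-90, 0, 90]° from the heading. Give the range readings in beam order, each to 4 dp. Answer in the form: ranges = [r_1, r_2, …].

beam 1: φ=-90°, α=300°
  dir = (cos 300°, sin 300°) = (0.5000, -0.8660); from cell (4,2)
  next x-line at t=1.1000, next y-line at t=0.8314; Δt_x=2.0000, Δt_y=1.1547
    y: enter (4,1) at t=0.8314
    x: enter (5,1) at t=1.1000
    y: enter (5,0) at t=1.9861 ← occupied
  → r_1 = 1.9861
beam 2: φ=0°, α=30°
  dir = (cos 30°, sin 30°) = (0.8660, 0.5000); from cell (4,2)
  next x-line at t=0.6351, next y-line at t=0.5600; Δt_x=1.1547, Δt_y=2.0000
    y: enter (4,3) at t=0.5600
    x: enter (5,3) at t=0.6351
    x: enter (6,3) at t=1.7898
    y: enter (6,4) at t=2.5600
    x: enter (7,4) at t=2.9445
    x: enter (8,4) at t=4.0992 ← occupied
  → r_2 = 4.0992
beam 3: φ=90°, α=120°
  dir = (cos 120°, sin 120°) = (-0.5000, 0.8660); from cell (4,2)
  next x-line at t=0.9000, next y-line at t=0.3233; Δt_x=2.0000, Δt_y=1.1547
    y: enter (4,3) at t=0.3233
    x: enter (3,3) at t=0.9000
    y: enter (3,4) at t=1.4780
    y: enter (3,5) at t=2.6327 ← occupied
  → r_3 = 2.6327

ranges = [1.9861, 4.0992, 2.6327]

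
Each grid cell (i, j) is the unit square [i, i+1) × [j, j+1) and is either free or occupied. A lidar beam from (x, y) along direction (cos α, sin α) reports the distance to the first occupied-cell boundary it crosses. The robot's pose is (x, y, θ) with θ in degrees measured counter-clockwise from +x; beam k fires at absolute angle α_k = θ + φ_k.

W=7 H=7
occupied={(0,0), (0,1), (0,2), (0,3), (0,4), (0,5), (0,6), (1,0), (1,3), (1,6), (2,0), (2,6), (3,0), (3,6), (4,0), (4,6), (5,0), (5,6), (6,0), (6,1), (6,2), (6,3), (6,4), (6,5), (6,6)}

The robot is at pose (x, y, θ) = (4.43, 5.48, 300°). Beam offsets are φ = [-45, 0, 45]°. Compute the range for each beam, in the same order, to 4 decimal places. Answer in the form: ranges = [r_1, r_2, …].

beam 1: φ=-45°, α=255°
  dir = (cos 255°, sin 255°) = (-0.2588, -0.9659); from cell (4,5)
  next x-line at t=1.6614, next y-line at t=0.4969; Δt_x=3.8637, Δt_y=1.0353
    y: enter (4,4) at t=0.4969
    y: enter (4,3) at t=1.5322
    x: enter (3,3) at t=1.6614
    y: enter (3,2) at t=2.5675
    y: enter (3,1) at t=3.6028
    y: enter (3,0) at t=4.6380 ← occupied
  → r_1 = 4.6380
beam 2: φ=0°, α=300°
  dir = (cos 300°, sin 300°) = (0.5000, -0.8660); from cell (4,5)
  next x-line at t=1.1400, next y-line at t=0.5543; Δt_x=2.0000, Δt_y=1.1547
    y: enter (4,4) at t=0.5543
    x: enter (5,4) at t=1.1400
    y: enter (5,3) at t=1.7090
    y: enter (5,2) at t=2.8637
    x: enter (6,2) at t=3.1400 ← occupied
  → r_2 = 3.1400
beam 3: φ=45°, α=345°
  dir = (cos 345°, sin 345°) = (0.9659, -0.2588); from cell (4,5)
  next x-line at t=0.5901, next y-line at t=1.8546; Δt_x=1.0353, Δt_y=3.8637
    x: enter (5,5) at t=0.5901
    x: enter (6,5) at t=1.6254 ← occupied
  → r_3 = 1.6254

ranges = [4.6380, 3.1400, 1.6254]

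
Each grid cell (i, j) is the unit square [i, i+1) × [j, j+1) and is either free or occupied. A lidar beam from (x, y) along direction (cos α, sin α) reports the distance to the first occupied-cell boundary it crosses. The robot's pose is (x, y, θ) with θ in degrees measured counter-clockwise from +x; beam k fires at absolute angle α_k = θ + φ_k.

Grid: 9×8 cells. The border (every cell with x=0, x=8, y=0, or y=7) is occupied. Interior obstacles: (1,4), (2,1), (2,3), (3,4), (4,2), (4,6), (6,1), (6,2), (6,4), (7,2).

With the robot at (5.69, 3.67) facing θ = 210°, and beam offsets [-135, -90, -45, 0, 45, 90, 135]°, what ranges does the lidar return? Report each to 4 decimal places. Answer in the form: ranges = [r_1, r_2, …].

ranges = [1.1977, 2.6905, 1.7496, 1.3400, 2.7642, 0.7736, 2.3915]

beam 1: φ=-135°, α=75°
  dir = (cos 75°, sin 75°) = (0.2588, 0.9659); from cell (5,3)
  next x-line at t=1.1977, next y-line at t=0.3416; Δt_x=3.8637, Δt_y=1.0353
    y: enter (5,4) at t=0.3416
    x: enter (6,4) at t=1.1977 ← occupied
  → r_1 = 1.1977
beam 2: φ=-90°, α=120°
  dir = (cos 120°, sin 120°) = (-0.5000, 0.8660); from cell (5,3)
  next x-line at t=1.3800, next y-line at t=0.3811; Δt_x=2.0000, Δt_y=1.1547
    y: enter (5,4) at t=0.3811
    x: enter (4,4) at t=1.3800
    y: enter (4,5) at t=1.5358
    y: enter (4,6) at t=2.6905 ← occupied
  → r_2 = 2.6905
beam 3: φ=-45°, α=165°
  dir = (cos 165°, sin 165°) = (-0.9659, 0.2588); from cell (5,3)
  next x-line at t=0.7143, next y-line at t=1.2750; Δt_x=1.0353, Δt_y=3.8637
    x: enter (4,3) at t=0.7143
    y: enter (4,4) at t=1.2750
    x: enter (3,4) at t=1.7496 ← occupied
  → r_3 = 1.7496
beam 4: φ=0°, α=210°
  dir = (cos 210°, sin 210°) = (-0.8660, -0.5000); from cell (5,3)
  next x-line at t=0.7967, next y-line at t=1.3400; Δt_x=1.1547, Δt_y=2.0000
    x: enter (4,3) at t=0.7967
    y: enter (4,2) at t=1.3400 ← occupied
  → r_4 = 1.3400
beam 5: φ=45°, α=255°
  dir = (cos 255°, sin 255°) = (-0.2588, -0.9659); from cell (5,3)
  next x-line at t=2.6660, next y-line at t=0.6936; Δt_x=3.8637, Δt_y=1.0353
    y: enter (5,2) at t=0.6936
    y: enter (5,1) at t=1.7289
    x: enter (4,1) at t=2.6660
    y: enter (4,0) at t=2.7642 ← occupied
  → r_5 = 2.7642
beam 6: φ=90°, α=300°
  dir = (cos 300°, sin 300°) = (0.5000, -0.8660); from cell (5,3)
  next x-line at t=0.6200, next y-line at t=0.7736; Δt_x=2.0000, Δt_y=1.1547
    x: enter (6,3) at t=0.6200
    y: enter (6,2) at t=0.7736 ← occupied
  → r_6 = 0.7736
beam 7: φ=135°, α=345°
  dir = (cos 345°, sin 345°) = (0.9659, -0.2588); from cell (5,3)
  next x-line at t=0.3209, next y-line at t=2.5887; Δt_x=1.0353, Δt_y=3.8637
    x: enter (6,3) at t=0.3209
    x: enter (7,3) at t=1.3562
    x: enter (8,3) at t=2.3915 ← occupied
  → r_7 = 2.3915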